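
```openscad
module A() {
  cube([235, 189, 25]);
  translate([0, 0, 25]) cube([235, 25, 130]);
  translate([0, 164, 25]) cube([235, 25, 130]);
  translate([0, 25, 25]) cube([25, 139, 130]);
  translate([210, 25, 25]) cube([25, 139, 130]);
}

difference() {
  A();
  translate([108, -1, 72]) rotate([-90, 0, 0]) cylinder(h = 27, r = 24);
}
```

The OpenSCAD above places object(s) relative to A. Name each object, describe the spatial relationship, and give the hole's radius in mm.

The subtracted cylinder has r = 24 mm.

A is an open box. The open box has a circular hole through its front wall. The hole's radius is 24 mm.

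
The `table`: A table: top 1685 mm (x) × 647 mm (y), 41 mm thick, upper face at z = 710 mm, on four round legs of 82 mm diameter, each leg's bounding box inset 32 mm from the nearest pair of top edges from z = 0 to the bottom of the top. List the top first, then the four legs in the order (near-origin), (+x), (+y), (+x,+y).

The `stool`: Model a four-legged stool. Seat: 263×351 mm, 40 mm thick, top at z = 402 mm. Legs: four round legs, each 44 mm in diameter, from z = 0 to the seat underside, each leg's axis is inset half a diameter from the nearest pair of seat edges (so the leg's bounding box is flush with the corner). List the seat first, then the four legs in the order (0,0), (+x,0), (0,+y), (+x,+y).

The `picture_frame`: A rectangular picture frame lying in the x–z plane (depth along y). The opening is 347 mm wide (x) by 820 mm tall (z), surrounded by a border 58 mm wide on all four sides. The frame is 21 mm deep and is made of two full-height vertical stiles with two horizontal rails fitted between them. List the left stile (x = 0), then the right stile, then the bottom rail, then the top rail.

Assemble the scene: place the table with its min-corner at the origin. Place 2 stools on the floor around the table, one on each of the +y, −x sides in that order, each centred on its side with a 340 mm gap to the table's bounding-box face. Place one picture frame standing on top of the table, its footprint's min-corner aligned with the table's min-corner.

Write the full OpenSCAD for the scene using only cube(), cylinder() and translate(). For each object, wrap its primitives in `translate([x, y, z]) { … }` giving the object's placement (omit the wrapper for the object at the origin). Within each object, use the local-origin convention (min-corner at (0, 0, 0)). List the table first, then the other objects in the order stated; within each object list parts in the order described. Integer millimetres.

translate([0, 0, 669]) cube([1685, 647, 41]);
translate([73, 73, 0]) cylinder(h = 669, r = 41);
translate([1612, 73, 0]) cylinder(h = 669, r = 41);
translate([73, 574, 0]) cylinder(h = 669, r = 41);
translate([1612, 574, 0]) cylinder(h = 669, r = 41);
translate([711, 987, 0]) {
  translate([0, 0, 362]) cube([263, 351, 40]);
  translate([22, 22, 0]) cylinder(h = 362, r = 22);
  translate([241, 22, 0]) cylinder(h = 362, r = 22);
  translate([22, 329, 0]) cylinder(h = 362, r = 22);
  translate([241, 329, 0]) cylinder(h = 362, r = 22);
}
translate([-603, 148, 0]) {
  translate([0, 0, 362]) cube([263, 351, 40]);
  translate([22, 22, 0]) cylinder(h = 362, r = 22);
  translate([241, 22, 0]) cylinder(h = 362, r = 22);
  translate([22, 329, 0]) cylinder(h = 362, r = 22);
  translate([241, 329, 0]) cylinder(h = 362, r = 22);
}
translate([0, 0, 710]) {
  cube([58, 21, 936]);
  translate([405, 0, 0]) cube([58, 21, 936]);
  translate([58, 0, 0]) cube([347, 21, 58]);
  translate([58, 0, 878]) cube([347, 21, 58]);
}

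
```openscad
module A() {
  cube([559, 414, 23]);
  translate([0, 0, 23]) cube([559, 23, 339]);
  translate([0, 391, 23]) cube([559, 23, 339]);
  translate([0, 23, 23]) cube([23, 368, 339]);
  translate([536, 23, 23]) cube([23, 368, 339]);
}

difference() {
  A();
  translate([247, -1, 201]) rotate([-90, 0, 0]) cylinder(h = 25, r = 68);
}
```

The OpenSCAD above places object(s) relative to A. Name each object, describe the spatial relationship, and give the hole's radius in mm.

A is an open box. The open box has a circular hole through its front wall. The hole's radius is 68 mm.

The subtracted cylinder has r = 68 mm.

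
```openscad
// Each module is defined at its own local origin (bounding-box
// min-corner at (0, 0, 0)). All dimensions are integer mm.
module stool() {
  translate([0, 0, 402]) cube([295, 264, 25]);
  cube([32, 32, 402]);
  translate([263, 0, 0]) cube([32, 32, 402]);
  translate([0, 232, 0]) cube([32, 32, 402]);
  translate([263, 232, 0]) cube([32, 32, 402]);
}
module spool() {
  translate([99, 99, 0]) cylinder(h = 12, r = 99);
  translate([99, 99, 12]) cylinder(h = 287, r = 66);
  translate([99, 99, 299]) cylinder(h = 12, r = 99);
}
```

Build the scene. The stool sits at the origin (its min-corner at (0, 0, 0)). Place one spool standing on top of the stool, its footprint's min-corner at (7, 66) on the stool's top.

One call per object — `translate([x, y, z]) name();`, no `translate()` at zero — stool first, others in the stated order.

stool();
translate([7, 66, 427]) spool();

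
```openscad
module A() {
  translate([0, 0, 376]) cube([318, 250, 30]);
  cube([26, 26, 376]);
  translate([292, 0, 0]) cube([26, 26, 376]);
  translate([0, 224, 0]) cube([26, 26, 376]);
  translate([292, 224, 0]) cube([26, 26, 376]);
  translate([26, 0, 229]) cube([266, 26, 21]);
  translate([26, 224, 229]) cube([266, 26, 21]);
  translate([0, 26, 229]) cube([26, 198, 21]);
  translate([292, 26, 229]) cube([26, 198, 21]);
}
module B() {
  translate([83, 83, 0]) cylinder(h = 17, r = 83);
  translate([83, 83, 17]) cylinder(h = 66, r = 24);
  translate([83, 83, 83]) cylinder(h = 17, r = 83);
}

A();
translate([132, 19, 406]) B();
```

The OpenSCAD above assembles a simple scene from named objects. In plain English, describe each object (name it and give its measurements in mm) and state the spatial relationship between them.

A is a simple wooden stool: a rectangular seat 318 mm (x) by 250 mm (y), 30 mm thick, top face at z = 406 mm, on four square legs, each 26×26 mm in cross-section. The legs rest on z = 0, each flush with a corner of the seat. Four stretchers, 26 mm wide and 21 mm tall, connect adjacent legs with their undersides at z = 229 mm, each running between the inner faces of the legs it joins and aligned with the legs' outer faces on the other axis.

B is a spool: two coaxial disc flanges of radius 83 mm and thickness 17 mm, joined by a core cylinder of radius 24 mm and height 66 mm. The lower flange rests on z = 0 and the three cylinders share a vertical axis.

The spool is on top of the stool.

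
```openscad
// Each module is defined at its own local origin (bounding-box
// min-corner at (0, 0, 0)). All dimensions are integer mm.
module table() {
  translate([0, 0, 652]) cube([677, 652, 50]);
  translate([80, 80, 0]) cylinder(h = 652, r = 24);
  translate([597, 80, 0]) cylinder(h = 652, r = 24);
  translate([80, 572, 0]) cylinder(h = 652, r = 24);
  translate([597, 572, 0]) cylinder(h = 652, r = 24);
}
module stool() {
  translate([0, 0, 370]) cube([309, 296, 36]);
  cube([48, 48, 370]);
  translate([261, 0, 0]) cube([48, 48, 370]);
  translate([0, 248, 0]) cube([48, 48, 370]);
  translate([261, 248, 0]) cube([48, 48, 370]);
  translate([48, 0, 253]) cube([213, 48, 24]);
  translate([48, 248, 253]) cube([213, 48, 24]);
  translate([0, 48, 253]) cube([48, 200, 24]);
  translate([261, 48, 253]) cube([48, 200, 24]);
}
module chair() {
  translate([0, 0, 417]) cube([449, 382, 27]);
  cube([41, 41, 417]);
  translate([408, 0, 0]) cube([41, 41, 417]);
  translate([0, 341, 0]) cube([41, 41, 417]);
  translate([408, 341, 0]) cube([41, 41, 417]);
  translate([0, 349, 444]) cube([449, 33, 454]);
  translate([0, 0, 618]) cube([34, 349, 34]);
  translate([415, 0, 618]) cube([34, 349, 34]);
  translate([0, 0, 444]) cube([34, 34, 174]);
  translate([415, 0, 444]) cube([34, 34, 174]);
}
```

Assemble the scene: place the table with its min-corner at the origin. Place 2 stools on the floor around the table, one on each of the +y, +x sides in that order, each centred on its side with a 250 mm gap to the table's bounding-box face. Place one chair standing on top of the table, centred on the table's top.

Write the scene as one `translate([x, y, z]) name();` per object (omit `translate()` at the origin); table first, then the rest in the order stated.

table();
translate([184, 902, 0]) stool();
translate([927, 178, 0]) stool();
translate([114, 135, 702]) chair();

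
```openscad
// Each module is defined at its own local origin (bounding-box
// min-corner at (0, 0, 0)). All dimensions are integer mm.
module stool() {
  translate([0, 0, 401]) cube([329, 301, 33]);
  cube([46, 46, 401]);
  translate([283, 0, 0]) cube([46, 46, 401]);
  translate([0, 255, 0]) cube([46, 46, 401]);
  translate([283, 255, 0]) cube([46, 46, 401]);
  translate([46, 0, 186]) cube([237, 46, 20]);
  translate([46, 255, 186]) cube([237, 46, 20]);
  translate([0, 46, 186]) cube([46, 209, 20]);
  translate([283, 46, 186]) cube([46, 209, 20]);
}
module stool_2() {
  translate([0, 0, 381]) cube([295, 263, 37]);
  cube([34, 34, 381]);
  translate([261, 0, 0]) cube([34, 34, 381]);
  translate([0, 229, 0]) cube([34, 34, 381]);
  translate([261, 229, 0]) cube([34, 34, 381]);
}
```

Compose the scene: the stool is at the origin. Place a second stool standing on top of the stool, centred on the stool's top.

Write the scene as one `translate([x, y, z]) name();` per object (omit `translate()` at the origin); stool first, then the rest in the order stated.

stool();
translate([17, 19, 434]) stool_2();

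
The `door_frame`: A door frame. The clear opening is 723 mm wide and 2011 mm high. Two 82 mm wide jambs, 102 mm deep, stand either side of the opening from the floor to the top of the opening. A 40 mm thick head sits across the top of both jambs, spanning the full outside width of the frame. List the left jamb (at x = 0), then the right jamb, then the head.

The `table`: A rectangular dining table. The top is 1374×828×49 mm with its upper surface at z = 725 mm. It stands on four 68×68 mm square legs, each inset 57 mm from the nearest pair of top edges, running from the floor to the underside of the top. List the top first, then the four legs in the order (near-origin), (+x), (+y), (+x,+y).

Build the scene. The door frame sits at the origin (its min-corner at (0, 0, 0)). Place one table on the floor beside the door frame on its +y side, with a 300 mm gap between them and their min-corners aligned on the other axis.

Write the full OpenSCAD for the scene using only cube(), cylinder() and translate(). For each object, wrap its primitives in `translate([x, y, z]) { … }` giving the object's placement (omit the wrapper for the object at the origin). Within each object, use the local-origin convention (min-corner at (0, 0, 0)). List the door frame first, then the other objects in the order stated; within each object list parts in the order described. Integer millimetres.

cube([82, 102, 2011]);
translate([805, 0, 0]) cube([82, 102, 2011]);
translate([0, 0, 2011]) cube([887, 102, 40]);
translate([0, 402, 0]) {
  translate([0, 0, 676]) cube([1374, 828, 49]);
  translate([57, 57, 0]) cube([68, 68, 676]);
  translate([1249, 57, 0]) cube([68, 68, 676]);
  translate([57, 703, 0]) cube([68, 68, 676]);
  translate([1249, 703, 0]) cube([68, 68, 676]);
}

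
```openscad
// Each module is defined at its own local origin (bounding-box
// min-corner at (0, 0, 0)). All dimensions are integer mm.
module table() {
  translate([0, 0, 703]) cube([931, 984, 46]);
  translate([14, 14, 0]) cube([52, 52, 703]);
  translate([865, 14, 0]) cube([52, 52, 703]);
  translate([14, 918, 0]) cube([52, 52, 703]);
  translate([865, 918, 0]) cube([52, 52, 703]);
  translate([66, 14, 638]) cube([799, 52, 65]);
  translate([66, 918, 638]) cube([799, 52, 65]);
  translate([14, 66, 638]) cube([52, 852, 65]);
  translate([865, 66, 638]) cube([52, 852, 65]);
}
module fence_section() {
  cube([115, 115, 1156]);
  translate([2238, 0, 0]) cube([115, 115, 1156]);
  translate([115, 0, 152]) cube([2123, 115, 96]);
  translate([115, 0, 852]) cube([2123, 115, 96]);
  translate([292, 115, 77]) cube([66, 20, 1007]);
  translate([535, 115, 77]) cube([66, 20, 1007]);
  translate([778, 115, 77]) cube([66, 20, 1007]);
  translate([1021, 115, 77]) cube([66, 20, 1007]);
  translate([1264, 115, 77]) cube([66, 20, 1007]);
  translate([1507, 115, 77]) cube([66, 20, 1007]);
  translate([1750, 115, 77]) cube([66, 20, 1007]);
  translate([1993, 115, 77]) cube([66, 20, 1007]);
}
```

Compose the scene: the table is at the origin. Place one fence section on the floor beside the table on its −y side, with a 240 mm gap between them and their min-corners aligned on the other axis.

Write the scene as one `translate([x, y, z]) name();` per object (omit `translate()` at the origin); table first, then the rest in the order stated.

table();
translate([0, -375, 0]) fence_section();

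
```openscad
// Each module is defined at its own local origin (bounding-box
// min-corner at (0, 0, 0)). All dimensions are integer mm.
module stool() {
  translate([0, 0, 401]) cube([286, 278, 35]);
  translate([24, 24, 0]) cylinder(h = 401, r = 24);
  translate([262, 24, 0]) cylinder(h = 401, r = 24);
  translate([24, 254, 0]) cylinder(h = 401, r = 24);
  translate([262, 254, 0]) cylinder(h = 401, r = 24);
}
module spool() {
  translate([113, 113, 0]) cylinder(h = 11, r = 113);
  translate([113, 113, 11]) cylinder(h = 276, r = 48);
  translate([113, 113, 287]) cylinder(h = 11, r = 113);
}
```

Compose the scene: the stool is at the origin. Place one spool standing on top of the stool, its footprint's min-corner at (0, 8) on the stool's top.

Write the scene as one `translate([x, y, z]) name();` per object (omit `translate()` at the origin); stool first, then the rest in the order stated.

stool();
translate([0, 8, 436]) spool();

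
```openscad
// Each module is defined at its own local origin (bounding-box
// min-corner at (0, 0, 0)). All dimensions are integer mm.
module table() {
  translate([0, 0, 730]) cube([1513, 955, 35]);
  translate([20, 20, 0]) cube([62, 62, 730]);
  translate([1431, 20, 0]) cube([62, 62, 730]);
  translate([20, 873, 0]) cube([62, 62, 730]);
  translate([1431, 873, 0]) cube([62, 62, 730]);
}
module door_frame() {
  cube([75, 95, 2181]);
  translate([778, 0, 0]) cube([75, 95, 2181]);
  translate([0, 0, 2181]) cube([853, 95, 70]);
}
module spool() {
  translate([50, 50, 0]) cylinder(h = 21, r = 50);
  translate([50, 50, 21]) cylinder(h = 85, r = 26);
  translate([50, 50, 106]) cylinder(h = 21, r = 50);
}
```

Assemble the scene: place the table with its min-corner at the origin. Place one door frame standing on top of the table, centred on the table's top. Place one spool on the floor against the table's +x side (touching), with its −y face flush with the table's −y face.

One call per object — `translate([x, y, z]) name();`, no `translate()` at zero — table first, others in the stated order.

table();
translate([330, 430, 765]) door_frame();
translate([1513, 0, 0]) spool();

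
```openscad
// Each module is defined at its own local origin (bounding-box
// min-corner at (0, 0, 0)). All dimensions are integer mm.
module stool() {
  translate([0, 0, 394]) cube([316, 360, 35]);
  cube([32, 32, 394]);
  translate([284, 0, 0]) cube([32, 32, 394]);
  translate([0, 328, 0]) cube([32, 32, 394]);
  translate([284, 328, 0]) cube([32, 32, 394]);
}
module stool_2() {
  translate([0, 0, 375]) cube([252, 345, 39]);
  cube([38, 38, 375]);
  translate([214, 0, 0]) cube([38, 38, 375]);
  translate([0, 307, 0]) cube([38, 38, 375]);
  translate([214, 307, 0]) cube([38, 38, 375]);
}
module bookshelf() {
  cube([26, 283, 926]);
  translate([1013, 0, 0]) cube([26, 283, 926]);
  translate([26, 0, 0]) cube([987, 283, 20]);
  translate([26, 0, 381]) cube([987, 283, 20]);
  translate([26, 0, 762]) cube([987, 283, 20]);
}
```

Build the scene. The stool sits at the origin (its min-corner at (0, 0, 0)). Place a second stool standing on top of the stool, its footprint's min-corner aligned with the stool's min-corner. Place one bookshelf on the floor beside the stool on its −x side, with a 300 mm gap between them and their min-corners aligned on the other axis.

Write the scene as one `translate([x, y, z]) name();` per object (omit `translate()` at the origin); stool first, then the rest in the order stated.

stool();
translate([0, 0, 429]) stool_2();
translate([-1339, 0, 0]) bookshelf();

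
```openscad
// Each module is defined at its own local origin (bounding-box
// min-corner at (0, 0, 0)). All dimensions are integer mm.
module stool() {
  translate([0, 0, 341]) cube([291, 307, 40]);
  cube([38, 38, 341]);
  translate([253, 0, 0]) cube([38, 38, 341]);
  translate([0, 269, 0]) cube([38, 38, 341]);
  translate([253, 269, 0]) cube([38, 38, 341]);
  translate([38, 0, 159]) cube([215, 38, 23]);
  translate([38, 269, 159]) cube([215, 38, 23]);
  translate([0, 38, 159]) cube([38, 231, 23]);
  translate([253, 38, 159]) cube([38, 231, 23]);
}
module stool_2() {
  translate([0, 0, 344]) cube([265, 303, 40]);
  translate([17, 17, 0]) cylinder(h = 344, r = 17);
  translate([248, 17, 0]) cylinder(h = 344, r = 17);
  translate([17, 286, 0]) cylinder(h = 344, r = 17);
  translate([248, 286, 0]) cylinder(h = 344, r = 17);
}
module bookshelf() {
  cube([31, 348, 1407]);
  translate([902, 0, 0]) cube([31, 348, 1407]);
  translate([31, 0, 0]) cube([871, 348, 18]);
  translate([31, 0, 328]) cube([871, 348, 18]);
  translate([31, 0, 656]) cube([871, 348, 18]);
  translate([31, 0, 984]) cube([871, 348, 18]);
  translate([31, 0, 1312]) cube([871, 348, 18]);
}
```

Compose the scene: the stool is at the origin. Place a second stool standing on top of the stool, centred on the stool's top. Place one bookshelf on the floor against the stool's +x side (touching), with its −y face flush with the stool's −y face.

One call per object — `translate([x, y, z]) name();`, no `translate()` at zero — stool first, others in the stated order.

stool();
translate([13, 2, 381]) stool_2();
translate([291, 0, 0]) bookshelf();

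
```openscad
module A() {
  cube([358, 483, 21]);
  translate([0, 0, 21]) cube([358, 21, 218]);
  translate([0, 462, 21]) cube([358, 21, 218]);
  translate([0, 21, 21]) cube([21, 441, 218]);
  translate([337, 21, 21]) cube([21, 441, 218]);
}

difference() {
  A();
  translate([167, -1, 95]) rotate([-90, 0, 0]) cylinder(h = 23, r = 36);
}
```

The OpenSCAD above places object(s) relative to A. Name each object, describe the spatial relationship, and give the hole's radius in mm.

The subtracted cylinder has r = 36 mm.

A is an open box. The open box has a circular hole through its front wall. The hole's radius is 36 mm.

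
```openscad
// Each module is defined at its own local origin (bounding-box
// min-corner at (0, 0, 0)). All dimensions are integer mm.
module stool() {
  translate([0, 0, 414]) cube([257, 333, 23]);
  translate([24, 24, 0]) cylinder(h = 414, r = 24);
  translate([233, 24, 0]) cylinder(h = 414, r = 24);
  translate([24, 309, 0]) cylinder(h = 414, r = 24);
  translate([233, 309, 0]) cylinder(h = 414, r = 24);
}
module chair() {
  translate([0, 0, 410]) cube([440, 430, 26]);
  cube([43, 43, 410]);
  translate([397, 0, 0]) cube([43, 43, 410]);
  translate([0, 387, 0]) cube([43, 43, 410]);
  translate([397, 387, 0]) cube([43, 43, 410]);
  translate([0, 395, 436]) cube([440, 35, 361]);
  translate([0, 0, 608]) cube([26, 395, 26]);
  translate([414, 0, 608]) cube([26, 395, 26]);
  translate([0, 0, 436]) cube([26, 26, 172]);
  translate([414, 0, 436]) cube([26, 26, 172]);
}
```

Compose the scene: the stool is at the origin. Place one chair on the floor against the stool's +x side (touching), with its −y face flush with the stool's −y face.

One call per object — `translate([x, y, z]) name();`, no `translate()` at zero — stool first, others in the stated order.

stool();
translate([257, 0, 0]) chair();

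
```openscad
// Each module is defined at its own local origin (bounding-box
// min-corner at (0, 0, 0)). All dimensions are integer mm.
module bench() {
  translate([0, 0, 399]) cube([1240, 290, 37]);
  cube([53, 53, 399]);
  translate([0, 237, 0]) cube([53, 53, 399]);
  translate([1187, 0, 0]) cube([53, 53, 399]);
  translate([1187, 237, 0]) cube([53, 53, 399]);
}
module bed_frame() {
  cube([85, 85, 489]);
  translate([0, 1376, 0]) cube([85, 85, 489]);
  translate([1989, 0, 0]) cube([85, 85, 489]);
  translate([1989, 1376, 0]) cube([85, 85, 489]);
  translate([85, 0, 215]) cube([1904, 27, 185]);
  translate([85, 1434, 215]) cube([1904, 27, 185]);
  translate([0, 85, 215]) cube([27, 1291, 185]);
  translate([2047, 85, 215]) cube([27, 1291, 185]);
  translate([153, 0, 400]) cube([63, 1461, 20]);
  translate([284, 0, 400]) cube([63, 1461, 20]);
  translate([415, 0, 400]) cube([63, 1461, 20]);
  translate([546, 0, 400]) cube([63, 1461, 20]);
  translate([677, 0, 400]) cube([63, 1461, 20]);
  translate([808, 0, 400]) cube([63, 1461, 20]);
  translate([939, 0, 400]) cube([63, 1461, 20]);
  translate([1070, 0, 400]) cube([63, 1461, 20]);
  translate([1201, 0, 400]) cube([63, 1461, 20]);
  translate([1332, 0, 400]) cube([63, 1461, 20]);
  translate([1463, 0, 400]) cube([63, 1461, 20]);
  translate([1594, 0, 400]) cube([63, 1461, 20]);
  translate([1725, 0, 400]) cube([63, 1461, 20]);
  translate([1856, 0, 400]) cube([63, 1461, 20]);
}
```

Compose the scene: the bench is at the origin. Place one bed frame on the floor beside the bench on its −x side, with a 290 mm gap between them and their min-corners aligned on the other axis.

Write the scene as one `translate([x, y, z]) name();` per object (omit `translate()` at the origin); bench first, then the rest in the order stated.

bench();
translate([-2364, 0, 0]) bed_frame();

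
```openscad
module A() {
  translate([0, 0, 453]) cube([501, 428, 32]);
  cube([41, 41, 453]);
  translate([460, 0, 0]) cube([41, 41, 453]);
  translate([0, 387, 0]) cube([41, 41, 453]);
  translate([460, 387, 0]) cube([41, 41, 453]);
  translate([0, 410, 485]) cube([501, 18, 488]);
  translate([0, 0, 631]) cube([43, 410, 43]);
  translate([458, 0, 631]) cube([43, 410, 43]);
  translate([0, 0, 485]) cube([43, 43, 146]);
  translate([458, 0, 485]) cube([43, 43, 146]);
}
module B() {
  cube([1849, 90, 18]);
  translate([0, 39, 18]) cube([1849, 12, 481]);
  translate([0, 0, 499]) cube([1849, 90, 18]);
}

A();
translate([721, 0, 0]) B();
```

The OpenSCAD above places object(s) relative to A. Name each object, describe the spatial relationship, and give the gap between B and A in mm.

A is a chair. B is an I-beam. The I-beam is on the floor beside the chair on its +x side. The gap between the I-beam and the chair is 220 mm.

The I-beam's nearest face is 220 mm from the chair's +x face.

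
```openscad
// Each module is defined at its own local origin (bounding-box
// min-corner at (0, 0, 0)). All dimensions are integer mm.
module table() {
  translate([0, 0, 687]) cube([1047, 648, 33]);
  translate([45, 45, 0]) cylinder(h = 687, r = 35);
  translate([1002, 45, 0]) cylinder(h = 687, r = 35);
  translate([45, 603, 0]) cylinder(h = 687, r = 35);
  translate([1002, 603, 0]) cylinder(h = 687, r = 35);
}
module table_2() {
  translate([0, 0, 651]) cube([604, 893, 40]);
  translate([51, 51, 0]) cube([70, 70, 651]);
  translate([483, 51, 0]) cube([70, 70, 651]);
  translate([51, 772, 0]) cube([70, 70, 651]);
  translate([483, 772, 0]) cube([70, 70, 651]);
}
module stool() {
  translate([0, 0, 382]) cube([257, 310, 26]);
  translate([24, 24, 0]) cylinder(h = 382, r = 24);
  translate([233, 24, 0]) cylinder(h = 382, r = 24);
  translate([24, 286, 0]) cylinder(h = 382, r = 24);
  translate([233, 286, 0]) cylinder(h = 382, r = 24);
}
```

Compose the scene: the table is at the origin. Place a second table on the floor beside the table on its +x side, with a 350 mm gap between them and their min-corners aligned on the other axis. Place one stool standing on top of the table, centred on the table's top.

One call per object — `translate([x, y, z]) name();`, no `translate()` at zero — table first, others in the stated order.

table();
translate([1397, 0, 0]) table_2();
translate([395, 169, 720]) stool();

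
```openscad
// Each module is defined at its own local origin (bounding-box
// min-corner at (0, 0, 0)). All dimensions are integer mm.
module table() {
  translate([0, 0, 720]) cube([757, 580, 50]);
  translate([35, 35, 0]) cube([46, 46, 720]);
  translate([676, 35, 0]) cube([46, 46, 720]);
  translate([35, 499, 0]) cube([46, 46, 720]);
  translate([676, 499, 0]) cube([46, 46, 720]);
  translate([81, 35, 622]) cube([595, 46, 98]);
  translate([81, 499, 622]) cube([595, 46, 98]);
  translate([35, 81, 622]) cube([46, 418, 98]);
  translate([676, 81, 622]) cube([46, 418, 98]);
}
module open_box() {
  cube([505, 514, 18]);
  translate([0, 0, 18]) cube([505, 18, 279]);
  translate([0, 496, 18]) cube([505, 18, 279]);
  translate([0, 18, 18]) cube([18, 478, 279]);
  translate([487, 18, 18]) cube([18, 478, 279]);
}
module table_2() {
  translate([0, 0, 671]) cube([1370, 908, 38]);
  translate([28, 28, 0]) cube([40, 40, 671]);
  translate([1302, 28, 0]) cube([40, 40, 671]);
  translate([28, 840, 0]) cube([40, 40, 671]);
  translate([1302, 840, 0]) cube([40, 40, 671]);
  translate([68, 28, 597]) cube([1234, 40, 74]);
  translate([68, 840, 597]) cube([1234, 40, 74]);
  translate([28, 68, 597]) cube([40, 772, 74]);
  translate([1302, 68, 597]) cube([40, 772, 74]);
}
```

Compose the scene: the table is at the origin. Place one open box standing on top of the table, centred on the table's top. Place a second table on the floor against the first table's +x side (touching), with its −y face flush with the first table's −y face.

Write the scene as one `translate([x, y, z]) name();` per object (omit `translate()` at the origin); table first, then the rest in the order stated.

table();
translate([126, 33, 770]) open_box();
translate([757, 0, 0]) table_2();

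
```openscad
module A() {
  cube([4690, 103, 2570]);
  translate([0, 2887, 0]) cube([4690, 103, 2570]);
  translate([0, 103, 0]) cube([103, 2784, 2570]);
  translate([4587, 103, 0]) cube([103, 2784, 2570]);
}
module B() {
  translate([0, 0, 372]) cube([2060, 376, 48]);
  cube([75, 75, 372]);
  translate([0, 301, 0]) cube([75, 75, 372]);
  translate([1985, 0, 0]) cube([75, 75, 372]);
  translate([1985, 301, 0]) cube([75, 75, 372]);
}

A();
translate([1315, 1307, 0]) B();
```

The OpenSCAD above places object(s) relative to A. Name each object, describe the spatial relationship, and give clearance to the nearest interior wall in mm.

A is a house frame. B is a bench. The bench sits inside the house frame, centred. The clearance to the nearest interior wall is 1204 mm.

Clearances: x = 1212, y = 1204; minimum 1204 mm.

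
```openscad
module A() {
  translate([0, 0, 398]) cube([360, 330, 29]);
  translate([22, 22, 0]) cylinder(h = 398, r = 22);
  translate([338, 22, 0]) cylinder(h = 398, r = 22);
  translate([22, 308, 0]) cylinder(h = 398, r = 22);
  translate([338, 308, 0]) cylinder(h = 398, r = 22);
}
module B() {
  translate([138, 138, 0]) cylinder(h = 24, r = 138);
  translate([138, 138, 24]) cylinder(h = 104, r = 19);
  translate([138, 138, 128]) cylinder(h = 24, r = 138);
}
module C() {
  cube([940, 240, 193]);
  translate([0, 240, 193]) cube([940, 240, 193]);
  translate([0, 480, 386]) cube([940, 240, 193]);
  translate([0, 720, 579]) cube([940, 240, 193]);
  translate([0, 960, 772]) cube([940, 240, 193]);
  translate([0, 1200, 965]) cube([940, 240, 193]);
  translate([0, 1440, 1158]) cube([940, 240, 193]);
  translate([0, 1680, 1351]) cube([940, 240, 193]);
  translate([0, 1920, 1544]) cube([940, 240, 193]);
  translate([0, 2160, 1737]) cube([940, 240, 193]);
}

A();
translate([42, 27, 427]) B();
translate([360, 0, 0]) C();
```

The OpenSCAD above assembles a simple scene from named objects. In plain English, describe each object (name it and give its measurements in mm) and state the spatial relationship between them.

A is a simple wooden stool: a rectangular seat 360 mm (x) by 330 mm (y), 29 mm thick, top face at z = 427 mm, on four round legs, each 44 mm in diameter. The legs rest on z = 0, each leg's axis is inset half a diameter from the nearest pair of seat edges (so the leg's bounding box is flush with the corner).

B is a spool: two coaxial disc flanges of radius 138 mm and thickness 24 mm, joined by a core cylinder of radius 19 mm and height 104 mm. The lower flange rests on z = 0 and the three cylinders share a vertical axis.

C is a run of 10 identical solid stair steps. Each tread is 940×240 mm and each step block is 193 mm high. Step 1 rests on the floor; step k is offset from step 1 by (k−1)×240 mm in y and (k−1)×193 mm in z.

The spool is on top of the stool, centred. The staircase is against the stool's +x side, with their −y faces flush.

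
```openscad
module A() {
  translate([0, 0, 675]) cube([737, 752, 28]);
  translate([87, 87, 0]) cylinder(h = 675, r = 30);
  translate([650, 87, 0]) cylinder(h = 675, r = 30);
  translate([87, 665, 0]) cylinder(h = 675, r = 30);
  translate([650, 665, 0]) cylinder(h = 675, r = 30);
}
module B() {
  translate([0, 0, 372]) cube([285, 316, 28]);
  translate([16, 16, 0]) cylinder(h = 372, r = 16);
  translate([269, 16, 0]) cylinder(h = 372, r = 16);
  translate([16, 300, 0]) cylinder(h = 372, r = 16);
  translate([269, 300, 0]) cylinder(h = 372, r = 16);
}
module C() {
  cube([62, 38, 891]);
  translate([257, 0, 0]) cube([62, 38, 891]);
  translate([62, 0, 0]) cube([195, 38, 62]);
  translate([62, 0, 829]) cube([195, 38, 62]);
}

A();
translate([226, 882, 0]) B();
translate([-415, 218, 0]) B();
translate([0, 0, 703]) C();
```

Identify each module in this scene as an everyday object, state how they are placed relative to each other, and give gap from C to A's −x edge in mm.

A is a table. B is a stool. C is a picture frame. Two stools sit around the table at the +y, −x sides. The picture frame is on top of the table. The gap from the picture frame to the table's −x edge is 0 mm.

The picture frame's min-x is at 0; the table's min-x is 0; gap = 0 mm.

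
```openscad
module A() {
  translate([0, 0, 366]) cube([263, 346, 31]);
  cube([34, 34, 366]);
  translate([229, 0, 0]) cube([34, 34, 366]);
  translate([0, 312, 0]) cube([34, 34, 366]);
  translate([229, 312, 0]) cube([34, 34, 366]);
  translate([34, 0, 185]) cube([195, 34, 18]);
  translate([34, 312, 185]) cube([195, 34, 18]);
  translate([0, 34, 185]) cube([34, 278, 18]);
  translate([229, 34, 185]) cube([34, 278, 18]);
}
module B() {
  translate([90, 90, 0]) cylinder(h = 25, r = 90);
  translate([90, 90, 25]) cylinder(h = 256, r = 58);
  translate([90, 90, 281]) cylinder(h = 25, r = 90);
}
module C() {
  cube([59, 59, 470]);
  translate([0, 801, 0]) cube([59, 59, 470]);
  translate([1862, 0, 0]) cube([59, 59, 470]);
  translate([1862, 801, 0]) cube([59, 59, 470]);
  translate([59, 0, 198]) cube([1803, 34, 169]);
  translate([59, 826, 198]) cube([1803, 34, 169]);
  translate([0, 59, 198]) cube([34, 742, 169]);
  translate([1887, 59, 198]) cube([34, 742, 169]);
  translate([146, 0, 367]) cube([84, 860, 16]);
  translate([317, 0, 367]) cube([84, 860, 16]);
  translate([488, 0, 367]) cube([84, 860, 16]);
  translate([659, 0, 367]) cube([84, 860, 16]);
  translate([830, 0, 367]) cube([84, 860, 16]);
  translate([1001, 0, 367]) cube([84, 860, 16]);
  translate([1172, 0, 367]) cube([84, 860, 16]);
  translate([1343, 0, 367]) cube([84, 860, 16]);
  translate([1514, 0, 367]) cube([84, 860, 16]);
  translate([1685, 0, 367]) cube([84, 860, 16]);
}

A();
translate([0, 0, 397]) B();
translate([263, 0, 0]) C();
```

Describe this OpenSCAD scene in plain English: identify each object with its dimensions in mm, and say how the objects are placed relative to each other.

A is a four-legged stool. The seat is 263×346 mm, 31 mm thick, top at z = 397 mm. It stands on four square legs, each 34×34 mm in cross-section, from z = 0 to the seat underside, each flush with a corner of the seat. Four stretchers, 34 mm wide and 18 mm tall, connect adjacent legs with their undersides at z = 185 mm, each running between the inner faces of the legs it joins and aligned with the legs' outer faces on the other axis.

B is a spool: two coaxial disc flanges of radius 90 mm and thickness 25 mm, joined by a core cylinder of radius 58 mm and height 256 mm. The lower flange rests on z = 0 and the three cylinders share a vertical axis.

C is a bed frame 1921 mm long (x) by 860 mm wide (y). Four 59×59 mm corner posts, 470 mm tall, at the corners of the footprint. Four rails of 34 mm thickness and 169 mm height run between adjacent posts with their undersides at z = 198 mm, their outer faces flush with the outside of the frame (the two x-running rails run between the posts' inner faces; the two y-running rails run between the posts' inner faces). 10 slats, each 84 mm wide (x) and 16 mm thick, lie across the top of the two x-running rails, running the full 860 mm width of the frame in y; the slats are evenly spaced along x between the inner faces of the end posts with equal gaps (rounded down to the nearest mm) at the −x end and between each pair — any rounding remainder accumulates at the +x end.

The spool is on top of the stool. The bed frame is against the stool's +x side, with their −y faces flush.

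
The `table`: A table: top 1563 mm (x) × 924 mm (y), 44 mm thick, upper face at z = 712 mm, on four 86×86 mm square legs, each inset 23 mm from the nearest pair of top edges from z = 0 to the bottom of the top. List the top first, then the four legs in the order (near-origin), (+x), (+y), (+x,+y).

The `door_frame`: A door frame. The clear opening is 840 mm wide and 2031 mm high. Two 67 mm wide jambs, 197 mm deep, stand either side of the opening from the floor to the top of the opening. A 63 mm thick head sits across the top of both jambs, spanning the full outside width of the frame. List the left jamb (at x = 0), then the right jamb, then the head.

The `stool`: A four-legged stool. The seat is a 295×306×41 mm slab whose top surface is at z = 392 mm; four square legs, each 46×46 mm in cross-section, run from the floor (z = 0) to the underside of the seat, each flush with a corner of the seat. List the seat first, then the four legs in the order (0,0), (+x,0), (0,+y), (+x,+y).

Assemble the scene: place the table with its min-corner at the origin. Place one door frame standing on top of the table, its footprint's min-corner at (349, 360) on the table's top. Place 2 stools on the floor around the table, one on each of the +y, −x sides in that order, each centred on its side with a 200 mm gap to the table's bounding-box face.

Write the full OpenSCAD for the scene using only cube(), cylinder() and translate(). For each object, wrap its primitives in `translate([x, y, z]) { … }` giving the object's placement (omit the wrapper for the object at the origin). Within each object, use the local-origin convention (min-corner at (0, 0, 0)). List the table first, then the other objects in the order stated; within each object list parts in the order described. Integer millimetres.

translate([0, 0, 668]) cube([1563, 924, 44]);
translate([23, 23, 0]) cube([86, 86, 668]);
translate([1454, 23, 0]) cube([86, 86, 668]);
translate([23, 815, 0]) cube([86, 86, 668]);
translate([1454, 815, 0]) cube([86, 86, 668]);
translate([349, 360, 712]) {
  cube([67, 197, 2031]);
  translate([907, 0, 0]) cube([67, 197, 2031]);
  translate([0, 0, 2031]) cube([974, 197, 63]);
}
translate([634, 1124, 0]) {
  translate([0, 0, 351]) cube([295, 306, 41]);
  cube([46, 46, 351]);
  translate([249, 0, 0]) cube([46, 46, 351]);
  translate([0, 260, 0]) cube([46, 46, 351]);
  translate([249, 260, 0]) cube([46, 46, 351]);
}
translate([-495, 309, 0]) {
  translate([0, 0, 351]) cube([295, 306, 41]);
  cube([46, 46, 351]);
  translate([249, 0, 0]) cube([46, 46, 351]);
  translate([0, 260, 0]) cube([46, 46, 351]);
  translate([249, 260, 0]) cube([46, 46, 351]);
}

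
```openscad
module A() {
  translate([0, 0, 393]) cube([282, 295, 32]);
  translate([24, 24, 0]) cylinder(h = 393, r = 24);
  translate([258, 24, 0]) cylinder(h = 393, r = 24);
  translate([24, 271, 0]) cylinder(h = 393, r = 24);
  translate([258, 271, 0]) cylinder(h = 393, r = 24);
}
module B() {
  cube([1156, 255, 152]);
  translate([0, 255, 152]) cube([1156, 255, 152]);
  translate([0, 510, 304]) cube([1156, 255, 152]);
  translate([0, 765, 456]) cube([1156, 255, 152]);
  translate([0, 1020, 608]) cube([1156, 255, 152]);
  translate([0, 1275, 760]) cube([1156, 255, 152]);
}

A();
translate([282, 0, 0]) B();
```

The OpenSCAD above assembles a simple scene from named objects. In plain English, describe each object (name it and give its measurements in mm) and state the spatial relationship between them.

A is a four-legged stool. The seat is 282×295 mm, 32 mm thick, top at z = 425 mm. It stands on four round legs, each 48 mm in diameter, from z = 0 to the seat underside, each leg's axis is inset half a diameter from the nearest pair of seat edges (so the leg's bounding box is flush with the corner).

B is a straight staircase of 6 solid steps. Each step is 1156 mm wide (x), 255 mm deep (y, the going) and 152 mm tall (the rise). The first step rests on the floor; each subsequent step sits one going further in +y and one rise higher in +z, directly behind and above the previous step with no overlap.

The staircase is against the stool's +x side, with their −y faces flush.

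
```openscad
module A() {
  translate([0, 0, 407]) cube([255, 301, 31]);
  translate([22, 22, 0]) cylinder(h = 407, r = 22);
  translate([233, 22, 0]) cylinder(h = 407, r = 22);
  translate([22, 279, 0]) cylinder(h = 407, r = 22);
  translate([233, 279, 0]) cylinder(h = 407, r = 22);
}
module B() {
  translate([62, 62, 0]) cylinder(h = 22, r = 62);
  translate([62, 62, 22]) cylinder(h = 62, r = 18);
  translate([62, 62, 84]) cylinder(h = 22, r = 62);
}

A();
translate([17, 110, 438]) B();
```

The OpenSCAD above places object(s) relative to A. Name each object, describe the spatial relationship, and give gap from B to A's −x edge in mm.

A is a stool. B is a spool. The spool is on top of the stool. The gap from the spool to the stool's −x edge is 17 mm.

The spool's min-x is at 17; the stool's min-x is 0; gap = 17 mm.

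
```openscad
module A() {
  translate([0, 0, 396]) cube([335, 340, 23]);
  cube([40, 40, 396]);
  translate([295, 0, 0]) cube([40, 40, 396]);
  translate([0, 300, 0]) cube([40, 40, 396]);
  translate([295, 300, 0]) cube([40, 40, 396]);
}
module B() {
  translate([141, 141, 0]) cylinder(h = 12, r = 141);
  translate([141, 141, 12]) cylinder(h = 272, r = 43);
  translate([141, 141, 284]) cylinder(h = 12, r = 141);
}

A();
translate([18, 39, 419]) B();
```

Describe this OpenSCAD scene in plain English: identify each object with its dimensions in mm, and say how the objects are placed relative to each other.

A is a four-legged stool. The seat is 335×340 mm, 23 mm thick, top at z = 419 mm. It stands on four square legs, each 40×40 mm in cross-section, from z = 0 to the seat underside, each flush with a corner of the seat.

B is a spool: two coaxial disc flanges of radius 141 mm and thickness 12 mm, joined by a core cylinder of radius 43 mm and height 272 mm. The lower flange rests on z = 0 and the three cylinders share a vertical axis.

The spool is on top of the stool.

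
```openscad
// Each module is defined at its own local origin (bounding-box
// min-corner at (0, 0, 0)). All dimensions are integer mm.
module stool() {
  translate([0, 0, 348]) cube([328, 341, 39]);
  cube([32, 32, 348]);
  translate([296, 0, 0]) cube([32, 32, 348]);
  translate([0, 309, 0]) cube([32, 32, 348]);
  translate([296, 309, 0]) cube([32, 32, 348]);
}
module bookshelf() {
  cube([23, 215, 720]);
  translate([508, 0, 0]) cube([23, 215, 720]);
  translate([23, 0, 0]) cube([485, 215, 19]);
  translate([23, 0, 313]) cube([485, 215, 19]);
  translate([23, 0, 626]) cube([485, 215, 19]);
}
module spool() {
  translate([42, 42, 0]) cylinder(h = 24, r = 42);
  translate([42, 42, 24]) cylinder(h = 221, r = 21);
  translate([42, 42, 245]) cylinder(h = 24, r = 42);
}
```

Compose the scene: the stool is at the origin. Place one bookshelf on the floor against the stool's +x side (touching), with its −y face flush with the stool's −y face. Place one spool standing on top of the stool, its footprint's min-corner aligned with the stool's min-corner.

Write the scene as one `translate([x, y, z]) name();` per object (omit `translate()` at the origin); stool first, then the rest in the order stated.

stool();
translate([328, 0, 0]) bookshelf();
translate([0, 0, 387]) spool();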